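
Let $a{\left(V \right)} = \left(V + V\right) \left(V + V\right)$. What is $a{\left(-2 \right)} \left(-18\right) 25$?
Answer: $-7200$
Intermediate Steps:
$a{\left(V \right)} = 4 V^{2}$ ($a{\left(V \right)} = 2 V 2 V = 4 V^{2}$)
$a{\left(-2 \right)} \left(-18\right) 25 = 4 \left(-2\right)^{2} \left(-18\right) 25 = 4 \cdot 4 \left(-18\right) 25 = 16 \left(-18\right) 25 = \left(-288\right) 25 = -7200$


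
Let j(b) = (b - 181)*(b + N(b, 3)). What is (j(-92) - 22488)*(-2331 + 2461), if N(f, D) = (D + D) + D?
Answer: 22230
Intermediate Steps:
N(f, D) = 3*D (N(f, D) = 2*D + D = 3*D)
j(b) = (-181 + b)*(9 + b) (j(b) = (b - 181)*(b + 3*3) = (-181 + b)*(b + 9) = (-181 + b)*(9 + b))
(j(-92) - 22488)*(-2331 + 2461) = ((-1629 + (-92)**2 - 172*(-92)) - 22488)*(-2331 + 2461) = ((-1629 + 8464 + 15824) - 22488)*130 = (22659 - 22488)*130 = 171*130 = 22230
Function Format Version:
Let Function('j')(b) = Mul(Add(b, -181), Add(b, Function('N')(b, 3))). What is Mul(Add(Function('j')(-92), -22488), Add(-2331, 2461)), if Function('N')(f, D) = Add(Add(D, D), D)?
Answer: 22230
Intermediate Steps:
Function('N')(f, D) = Mul(3, D) (Function('N')(f, D) = Add(Mul(2, D), D) = Mul(3, D))
Function('j')(b) = Mul(Add(-181, b), Add(9, b)) (Function('j')(b) = Mul(Add(b, -181), Add(b, Mul(3, 3))) = Mul(Add(-181, b), Add(b, 9)) = Mul(Add(-181, b), Add(9, b)))
Mul(Add(Function('j')(-92), -22488), Add(-2331, 2461)) = Mul(Add(Add(-1629, Pow(-92, 2), Mul(-172, -92)), -22488), Add(-2331, 2461)) = Mul(Add(Add(-1629, 8464, 15824), -22488), 130) = Mul(Add(22659, -22488), 130) = Mul(171, 130) = 22230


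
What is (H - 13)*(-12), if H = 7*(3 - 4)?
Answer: 240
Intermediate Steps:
H = -7 (H = 7*(-1) = -7)
(H - 13)*(-12) = (-7 - 13)*(-12) = -20*(-12) = 240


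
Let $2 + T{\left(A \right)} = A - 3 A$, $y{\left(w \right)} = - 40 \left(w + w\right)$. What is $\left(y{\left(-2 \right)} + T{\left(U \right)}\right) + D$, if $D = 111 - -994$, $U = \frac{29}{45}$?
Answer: $\frac{56777}{45} \approx 1261.7$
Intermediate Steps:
$y{\left(w \right)} = - 80 w$ ($y{\left(w \right)} = - 40 \cdot 2 w = - 80 w$)
$U = \frac{29}{45}$ ($U = 29 \cdot \frac{1}{45} = \frac{29}{45} \approx 0.64444$)
$T{\left(A \right)} = -2 - 2 A$ ($T{\left(A \right)} = -2 + \left(A - 3 A\right) = -2 - 2 A$)
$D = 1105$ ($D = 111 + 994 = 1105$)
$\left(y{\left(-2 \right)} + T{\left(U \right)}\right) + D = \left(\left(-80\right) \left(-2\right) - \frac{148}{45}\right) + 1105 = \left(160 - \frac{148}{45}\right) + 1105 = \frac{7052}{45} + 1105 = \frac{56777}{45}$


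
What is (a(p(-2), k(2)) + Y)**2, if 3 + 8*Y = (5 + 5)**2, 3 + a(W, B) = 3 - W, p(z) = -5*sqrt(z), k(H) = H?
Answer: 6209/64 + 485*I*sqrt(2)/4 ≈ 97.016 + 171.47*I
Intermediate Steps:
a(W, B) = -W (a(W, B) = -3 + (3 - W) = -W)
Y = 97/8 (Y = -3/8 + (5 + 5)**2/8 = -3/8 + (1/8)*10**2 = -3/8 + (1/8)*100 = -3/8 + 25/2 = 97/8 ≈ 12.125)
(a(p(-2), k(2)) + Y)**2 = (-(-5)*sqrt(-2) + 97/8)**2 = (-(-5)*I*sqrt(2) + 97/8)**2 = (5*I*sqrt(2) + 97/8)**2 = (97/8 + 5*I*sqrt(2))**2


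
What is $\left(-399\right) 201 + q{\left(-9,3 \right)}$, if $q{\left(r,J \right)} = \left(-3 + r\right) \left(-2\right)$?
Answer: $-80175$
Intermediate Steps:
$q{\left(r,J \right)} = 6 - 2 r$
$\left(-399\right) 201 + q{\left(-9,3 \right)} = \left(-399\right) 201 + \left(6 - -18\right) = -80199 + \left(6 + 18\right) = -80199 + 24 = -80175$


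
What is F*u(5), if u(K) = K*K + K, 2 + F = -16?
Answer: -540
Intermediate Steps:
F = -18 (F = -2 - 16 = -18)
u(K) = K + K² (u(K) = K² + K = K + K²)
F*u(5) = -90*(1 + 5) = -90*6 = -18*30 = -540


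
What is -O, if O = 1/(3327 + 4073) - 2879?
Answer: 21304599/7400 ≈ 2879.0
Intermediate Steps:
O = -21304599/7400 (O = 1/7400 - 2879 = -21304599/7400 ≈ -2879.0)
-O = -1*(-21304599/7400) = 21304599/7400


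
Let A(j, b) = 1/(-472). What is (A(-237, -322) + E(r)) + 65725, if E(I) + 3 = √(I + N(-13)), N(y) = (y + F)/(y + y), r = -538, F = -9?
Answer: 31020783/472 + I*√90779/13 ≈ 65722.0 + 23.177*I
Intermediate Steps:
A(j, b) = -1/472
N(y) = (-9 + y)/(2*y) (N(y) = (y - 9)/(y + y) = (-9 + y)/((2*y)) = (-9 + y)*(1/(2*y)) = (-9 + y)/(2*y))
E(I) = -3 + √(11/13 + I) (E(I) = -3 + √(I + (½)*(-9 - 13)/(-13)) = -3 + √(I + (½)*(-1/13)*(-22)) = -3 + √(I + 11/13) = -3 + √(11/13 + I))
(A(-237, -322) + E(r)) + 65725 = (-1/472 + (-3 + √(143 + 169*(-538))/13)) + 65725 = (-1/472 + (-3 + √(143 - 90922)/13)) + 65725 = (-1/472 + (-3 + √(-90779)/13)) + 65725 = (-1/472 + (-3 + (I*√90779)/13)) + 65725 = (-1/472 + (-3 + I*√90779/13)) + 65725 = (-1417/472 + I*√90779/13) + 65725 = 31020783/472 + I*√90779/13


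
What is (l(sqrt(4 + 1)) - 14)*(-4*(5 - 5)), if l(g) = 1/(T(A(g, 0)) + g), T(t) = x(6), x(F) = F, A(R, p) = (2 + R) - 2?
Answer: 0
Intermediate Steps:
A(R, p) = R
T(t) = 6
l(g) = 1/(6 + g)
(l(sqrt(4 + 1)) - 14)*(-4*(5 - 5)) = (1/(6 + sqrt(4 + 1)) - 14)*(-4*(5 - 5)) = (1/(6 + sqrt(5)) - 14)*(-4*0) = (-14 + 1/(6 + sqrt(5)))*0 = 0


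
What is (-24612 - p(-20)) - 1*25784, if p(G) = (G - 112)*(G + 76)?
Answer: -43004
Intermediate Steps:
p(G) = (-112 + G)*(76 + G)
(-24612 - p(-20)) - 1*25784 = (-24612 - (-8512 + (-20)**2 - 36*(-20))) - 1*25784 = (-24612 - (-8512 + 400 + 720)) - 25784 = (-24612 - 1*(-7392)) - 25784 = (-24612 + 7392) - 25784 = -17220 - 25784 = -43004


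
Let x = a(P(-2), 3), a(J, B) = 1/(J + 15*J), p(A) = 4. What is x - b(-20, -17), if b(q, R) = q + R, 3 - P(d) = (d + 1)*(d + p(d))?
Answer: 2961/80 ≈ 37.013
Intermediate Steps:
P(d) = 3 - (1 + d)*(4 + d) (P(d) = 3 - (d + 1)*(d + 4) = 3 - (1 + d)*(4 + d))
b(q, R) = R + q
a(J, B) = 1/(16*J)
x = 1/80 (x = 1/(16*(-1 - 1*(-2)**2 - 5*(-2))) = 1/(16*(-1 - 1*4 + 10)) = 1/(16*(-1 - 4 + 10)) = (1/16)/5 = (1/16)*(1/5) = 1/80 ≈ 0.012500)
x - b(-20, -17) = 1/80 - (-17 - 20) = 1/80 - 1*(-37) = 1/80 + 37 = 2961/80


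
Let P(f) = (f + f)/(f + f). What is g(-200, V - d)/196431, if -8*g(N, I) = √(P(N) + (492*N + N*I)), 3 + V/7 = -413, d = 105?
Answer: -√505001/1571448 ≈ -0.00045222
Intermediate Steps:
V = -2912 (V = -21 + 7*(-413) = -21 - 2891 = -2912)
P(f) = 1 (P(f) = (2*f)/((2*f)) = (2*f)*(1/(2*f)) = 1)
g(N, I) = -√(1 + 492*N + I*N)/8 (g(N, I) = -√(1 + (492*N + N*I))/8 = -√(1 + (492*N + I*N))/8 = -√(1 + 492*N + I*N)/8)
g(-200, V - d)/196431 = -√(1 + 492*(-200) + (-2912 - 1*105)*(-200))/8/196431 = -√(1 - 98400 + (-2912 - 105)*(-200))/8*(1/196431) = -√(1 - 98400 - 3017*(-200))/8*(1/196431) = -√(1 - 98400 + 603400)/8*(1/196431) = -√505001/8*(1/196431) = -√505001/1571448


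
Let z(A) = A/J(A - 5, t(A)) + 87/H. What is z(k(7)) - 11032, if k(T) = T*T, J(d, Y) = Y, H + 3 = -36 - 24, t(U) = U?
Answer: -231680/21 ≈ -11032.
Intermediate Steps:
H = -63 (H = -3 + (-36 - 24) = -3 - 60 = -63)
k(T) = T²
z(A) = -8/21 (z(A) = A/A + 87/(-63) = 1 + 87*(-1/63) = 1 - 29/21 = -8/21)
z(k(7)) - 11032 = -8/21 - 11032 = -231680/21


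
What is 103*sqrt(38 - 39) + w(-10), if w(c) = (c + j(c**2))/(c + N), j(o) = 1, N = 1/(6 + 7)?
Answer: 39/43 + 103*I ≈ 0.90698 + 103.0*I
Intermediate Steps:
N = 1/13 ≈ 0.076923
w(c) = (1 + c)/(1/13 + c) (w(c) = (c + 1)/(c + 1/13) = (1 + c)/(1/13 + c))
103*sqrt(38 - 39) + w(-10) = 103*sqrt(38 - 39) + 13*(1 - 10)/(1 + 13*(-10)) = 103*sqrt(-1) + 13*(-9)/(1 - 130) = 103*I + 13*(-9)/(-129) = 103*I + 13*(-1/129)*(-9) = 103*I + 39/43 = 39/43 + 103*I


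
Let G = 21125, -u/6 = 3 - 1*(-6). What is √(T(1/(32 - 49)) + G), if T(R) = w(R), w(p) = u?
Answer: √21071 ≈ 145.16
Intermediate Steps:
u = -54 (u = -6*(3 - 1*(-6)) = -6*(3 + 6) = -6*9 = -54)
w(p) = -54
T(R) = -54
√(T(1/(32 - 49)) + G) = √(-54 + 21125) = √21071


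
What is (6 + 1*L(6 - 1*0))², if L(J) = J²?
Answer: 1764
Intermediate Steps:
(6 + 1*L(6 - 1*0))² = (6 + 1*(6 - 1*0)²)² = (6 + 1*(6 + 0)²)² = (6 + 1*6²)² = (6 + 1*36)² = (6 + 36)² = 42² = 1764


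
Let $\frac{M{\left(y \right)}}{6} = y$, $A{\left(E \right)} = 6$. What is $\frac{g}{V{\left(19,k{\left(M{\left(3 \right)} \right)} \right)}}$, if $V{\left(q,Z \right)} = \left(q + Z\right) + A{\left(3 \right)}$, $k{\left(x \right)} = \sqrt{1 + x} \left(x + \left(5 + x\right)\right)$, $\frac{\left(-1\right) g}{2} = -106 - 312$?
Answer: $- \frac{10450}{15657} + \frac{17138 \sqrt{19}}{15657} \approx 4.1038$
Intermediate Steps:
$g = 836$ ($g = - 2 \left(-106 - 312\right) = \left(-2\right) \left(-418\right) = 836$)
$M{\left(y \right)} = 6 y$
$k{\left(x \right)} = \sqrt{1 + x} \left(5 + 2 x\right)$
$V{\left(q,Z \right)} = 6 + Z + q$ ($V{\left(q,Z \right)} = \left(q + Z\right) + 6 = \left(Z + q\right) + 6 = 6 + Z + q$)
$\frac{g}{V{\left(19,k{\left(M{\left(3 \right)} \right)} \right)}} = \frac{836}{6 + \sqrt{1 + 6 \cdot 3} \left(5 + 2 \cdot 6 \cdot 3\right) + 19} = \frac{836}{6 + \sqrt{1 + 18} \left(5 + 2 \cdot 18\right) + 19} = \frac{836}{6 + \sqrt{19} \left(5 + 36\right) + 19} = \frac{836}{6 + \sqrt{19} \cdot 41 + 19} = \frac{836}{6 + 41 \sqrt{19} + 19} = \frac{836}{25 + 41 \sqrt{19}}$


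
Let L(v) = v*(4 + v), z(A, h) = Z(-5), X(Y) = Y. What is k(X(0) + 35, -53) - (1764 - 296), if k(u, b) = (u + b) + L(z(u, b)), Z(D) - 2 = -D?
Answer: -1409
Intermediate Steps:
Z(D) = 2 - D
z(A, h) = 7 (z(A, h) = 2 - 1*(-5) = 2 + 5 = 7)
k(u, b) = 77 + b + u (k(u, b) = (u + b) + 7*(4 + 7) = (b + u) + 7*11 = (b + u) + 77 = 77 + b + u)
k(X(0) + 35, -53) - (1764 - 296) = (77 - 53 + (0 + 35)) - (1764 - 296) = (77 - 53 + 35) - 1*1468 = 59 - 1468 = -1409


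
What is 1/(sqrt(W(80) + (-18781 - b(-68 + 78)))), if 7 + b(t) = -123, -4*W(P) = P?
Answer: -I*sqrt(18671)/18671 ≈ -0.0073184*I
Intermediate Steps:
W(P) = -P/4
b(t) = -130 (b(t) = -7 - 123 = -130)
1/(sqrt(W(80) + (-18781 - b(-68 + 78)))) = 1/(sqrt(-1/4*80 + (-18781 - 1*(-130)))) = 1/(sqrt(-20 + (-18781 + 130))) = 1/(sqrt(-20 - 18651)) = 1/(sqrt(-18671)) = 1/(I*sqrt(18671)) = -I*sqrt(18671)/18671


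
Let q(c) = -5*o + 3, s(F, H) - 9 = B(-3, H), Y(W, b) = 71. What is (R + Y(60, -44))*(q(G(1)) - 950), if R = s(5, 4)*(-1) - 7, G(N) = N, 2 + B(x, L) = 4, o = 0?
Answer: -50191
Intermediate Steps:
B(x, L) = 2 (B(x, L) = -2 + 4 = 2)
s(F, H) = 11 (s(F, H) = 9 + 2 = 11)
q(c) = 3 (q(c) = -5*0 + 3 = 0 + 3 = 3)
R = -18 (R = 11*(-1) - 7 = -11 - 7 = -18)
(R + Y(60, -44))*(q(G(1)) - 950) = (-18 + 71)*(3 - 950) = 53*(-947) = -50191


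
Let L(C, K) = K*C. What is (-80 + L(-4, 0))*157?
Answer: -12560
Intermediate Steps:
L(C, K) = C*K
(-80 + L(-4, 0))*157 = (-80 - 4*0)*157 = (-80 + 0)*157 = -80*157 = -12560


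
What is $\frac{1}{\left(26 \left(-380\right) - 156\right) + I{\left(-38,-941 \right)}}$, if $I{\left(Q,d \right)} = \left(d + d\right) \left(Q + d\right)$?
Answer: $\frac{1}{1832442} \approx 5.4572 \cdot 10^{-7}$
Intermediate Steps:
$I{\left(Q,d \right)} = 2 d \left(Q + d\right)$
$\frac{1}{\left(26 \left(-380\right) - 156\right) + I{\left(-38,-941 \right)}} = \frac{1}{\left(26 \left(-380\right) - 156\right) + 2 \left(-941\right) \left(-38 - 941\right)} = \frac{1}{\left(-9880 - 156\right) + 2 \left(-941\right) \left(-979\right)} = \frac{1}{-10036 + 1842478} = \frac{1}{1832442}$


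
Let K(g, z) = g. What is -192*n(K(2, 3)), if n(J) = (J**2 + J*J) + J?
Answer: -1920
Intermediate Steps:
n(J) = J + 2*J**2 (n(J) = (J**2 + J**2) + J = 2*J**2 + J = J + 2*J**2)
-192*n(K(2, 3)) = -384*(1 + 2*2) = -384*(1 + 4) = -384*5 = -192*10 = -1920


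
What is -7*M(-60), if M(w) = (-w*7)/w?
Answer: 49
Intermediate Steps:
M(w) = -7 (M(w) = (-7*w)/w = -7)
-7*M(-60) = -7*(-7) = 49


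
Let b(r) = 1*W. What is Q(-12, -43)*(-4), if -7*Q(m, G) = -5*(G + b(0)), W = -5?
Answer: 960/7 ≈ 137.14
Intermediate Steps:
b(r) = -5 (b(r) = 1*(-5) = -5)
Q(m, G) = -25/7 + 5*G/7 (Q(m, G) = -(-5)*(G - 5)/7 = -(-5)*(-5 + G)/7 = -(25 - 5*G)/7 = -25/7 + 5*G/7)
Q(-12, -43)*(-4) = (-25/7 + (5/7)*(-43))*(-4) = (-25/7 - 215/7)*(-4) = -240/7*(-4) = 960/7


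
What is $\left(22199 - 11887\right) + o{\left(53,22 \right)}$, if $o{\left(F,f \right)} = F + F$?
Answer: $10418$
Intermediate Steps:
$o{\left(F,f \right)} = 2 F$
$\left(22199 - 11887\right) + o{\left(53,22 \right)} = \left(22199 - 11887\right) + 2 \cdot 53 = 10312 + 106 = 10418$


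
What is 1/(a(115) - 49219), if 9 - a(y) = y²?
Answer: -1/62435 ≈ -1.6017e-5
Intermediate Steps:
a(y) = 9 - y²
1/(a(115) - 49219) = 1/((9 - 1*115²) - 49219) = 1/((9 - 1*13225) - 49219) = 1/((9 - 13225) - 49219) = 1/(-13216 - 49219) = 1/(-62435) = -1/62435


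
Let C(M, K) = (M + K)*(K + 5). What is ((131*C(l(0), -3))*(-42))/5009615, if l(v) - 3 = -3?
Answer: 33012/5009615 ≈ 0.0065897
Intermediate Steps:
l(v) = 0 (l(v) = 3 - 3 = 0)
C(M, K) = (5 + K)*(K + M) (C(M, K) = (K + M)*(5 + K) = (5 + K)*(K + M))
((131*C(l(0), -3))*(-42))/5009615 = ((131*((-3)² + 5*(-3) + 5*0 - 3*0))*(-42))/5009615 = ((131*(9 - 15 + 0 + 0))*(-42))*(1/5009615) = ((131*(-6))*(-42))*(1/5009615) = -786*(-42)*(1/5009615) = 33012*(1/5009615) = 33012/5009615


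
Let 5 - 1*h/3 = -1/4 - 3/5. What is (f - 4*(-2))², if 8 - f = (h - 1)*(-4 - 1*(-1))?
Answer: 1723969/400 ≈ 4309.9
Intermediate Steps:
h = 351/20 (h = 15 - 3*(-1/4 - 3/5) = 15 - 3*(-1*¼ - 3*⅕) = 15 - 3*(-¼ - ⅗) = 15 - 3*(-17/20) = 15 + 51/20 = 351/20 ≈ 17.550)
f = 1153/20 (f = 8 - (351/20 - 1)*(-4 - 1*(-1)) = 8 - 331*(-4 + 1)/20 = 8 - 331*(-3)/20 = 8 - 1*(-993/20) = 8 + 993/20 = 1153/20 ≈ 57.650)
(f - 4*(-2))² = (1153/20 - 4*(-2))² = (1153/20 + 8)² = (1313/20)² = 1723969/400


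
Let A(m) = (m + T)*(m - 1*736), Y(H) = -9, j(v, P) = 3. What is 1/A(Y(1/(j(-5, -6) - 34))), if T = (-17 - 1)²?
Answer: -1/234675 ≈ -4.2612e-6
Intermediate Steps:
T = 324 (T = (-18)² = 324)
A(m) = (-736 + m)*(324 + m) (A(m) = (m + 324)*(m - 1*736) = (324 + m)*(m - 736) = (324 + m)*(-736 + m) = (-736 + m)*(324 + m))
1/A(Y(1/(j(-5, -6) - 34))) = 1/(-238464 + (-9)² - 412*(-9)) = 1/(-238464 + 81 + 3708) = 1/(-234675) = -1/234675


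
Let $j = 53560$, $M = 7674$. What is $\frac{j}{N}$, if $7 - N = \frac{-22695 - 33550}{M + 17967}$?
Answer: $\frac{49047570}{8419} \approx 5825.8$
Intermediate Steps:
$N = \frac{33676}{3663}$ ($N = 7 - \frac{-22695 - 33550}{7674 + 17967} = 7 - - \frac{56245}{25641} = 7 - \left(-56245\right) \frac{1}{25641} = 7 - - \frac{8035}{3663} = 7 + \frac{8035}{3663} = \frac{33676}{3663} \approx 9.1936$)
$\frac{j}{N} = \frac{53560}{\frac{33676}{3663}} = 53560 \cdot \frac{3663}{33676} = \frac{49047570}{8419}$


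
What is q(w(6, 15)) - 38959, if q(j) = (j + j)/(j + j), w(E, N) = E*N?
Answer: -38958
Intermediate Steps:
q(j) = 1 (q(j) = (2*j)/((2*j)) = (2*j)*(1/(2*j)) = 1)
q(w(6, 15)) - 38959 = 1 - 38959 = -38958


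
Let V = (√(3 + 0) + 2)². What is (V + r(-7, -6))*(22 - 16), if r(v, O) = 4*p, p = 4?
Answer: 138 + 24*√3 ≈ 179.57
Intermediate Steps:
r(v, O) = 16 (r(v, O) = 4*4 = 16)
V = (2 + √3)² (V = (√3 + 2)² = (2 + √3)² ≈ 13.928)
(V + r(-7, -6))*(22 - 16) = ((2 + √3)² + 16)*(22 - 16) = (16 + (2 + √3)²)*6 = 96 + 6*(2 + √3)²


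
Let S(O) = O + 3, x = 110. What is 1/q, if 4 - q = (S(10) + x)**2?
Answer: -1/15125 ≈ -6.6116e-5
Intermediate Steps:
S(O) = 3 + O
q = -15125 (q = 4 - ((3 + 10) + 110)**2 = 4 - (13 + 110)**2 = 4 - 1*123**2 = 4 - 1*15129 = 4 - 15129 = -15125)
1/q = 1/(-15125) = -1/15125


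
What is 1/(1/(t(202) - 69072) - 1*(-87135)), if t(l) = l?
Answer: 68870/6000987449 ≈ 1.1476e-5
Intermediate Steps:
1/(1/(t(202) - 69072) - 1*(-87135)) = 1/(1/(202 - 69072) - 1*(-87135)) = 1/(1/(-68870) + 87135) = 1/(-1/68870 + 87135) = 1/(6000987449/68870) = 68870/6000987449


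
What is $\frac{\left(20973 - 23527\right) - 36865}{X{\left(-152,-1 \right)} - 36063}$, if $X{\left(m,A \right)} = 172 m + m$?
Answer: $\frac{39419}{62359} \approx 0.63213$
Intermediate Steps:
$X{\left(m,A \right)} = 173 m$
$\frac{\left(20973 - 23527\right) - 36865}{X{\left(-152,-1 \right)} - 36063} = \frac{\left(20973 - 23527\right) - 36865}{173 \left(-152\right) - 36063} = \frac{-2554 - 36865}{-26296 - 36063} = - \frac{39419}{-62359} = \left(-39419\right) \left(- \frac{1}{62359}\right) = \frac{39419}{62359}$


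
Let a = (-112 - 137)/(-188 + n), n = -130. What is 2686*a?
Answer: 111469/53 ≈ 2103.2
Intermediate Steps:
a = 83/106 (a = (-112 - 137)/(-188 - 130) = -249/(-318) = -249*(-1/318) = 83/106 ≈ 0.78302)
2686*a = 2686*(83/106) = 111469/53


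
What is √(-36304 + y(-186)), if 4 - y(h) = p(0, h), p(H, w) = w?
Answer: I*√36114 ≈ 190.04*I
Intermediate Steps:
y(h) = 4 - h
√(-36304 + y(-186)) = √(-36304 + (4 - 1*(-186))) = √(-36304 + (4 + 186)) = √(-36304 + 190) = √(-36114) = I*√36114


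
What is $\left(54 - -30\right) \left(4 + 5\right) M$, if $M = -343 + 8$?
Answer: $-253260$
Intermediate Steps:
$M = -335$
$\left(54 - -30\right) \left(4 + 5\right) M = \left(54 - -30\right) \left(4 + 5\right) \left(-335\right) = \left(54 + 30\right) 9 \left(-335\right) = 84 \cdot 9 \left(-335\right) = 756 \left(-335\right) = -253260$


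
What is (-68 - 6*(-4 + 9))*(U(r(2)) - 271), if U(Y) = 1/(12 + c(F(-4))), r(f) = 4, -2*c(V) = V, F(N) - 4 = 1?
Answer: 504406/19 ≈ 26548.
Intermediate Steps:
F(N) = 5 (F(N) = 4 + 1 = 5)
c(V) = -V/2
U(Y) = 2/19 (U(Y) = 1/(12 - ½*5) = 1/(12 - 5/2) = 1/(19/2) = 2/19)
(-68 - 6*(-4 + 9))*(U(r(2)) - 271) = (-68 - 6*(-4 + 9))*(2/19 - 271) = (-68 - 6*5)*(-5147/19) = (-68 - 30)*(-5147/19) = -98*(-5147/19) = 504406/19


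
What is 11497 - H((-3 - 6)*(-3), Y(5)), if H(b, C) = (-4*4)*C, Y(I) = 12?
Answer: 11689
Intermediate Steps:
H(b, C) = -16*C
11497 - H((-3 - 6)*(-3), Y(5)) = 11497 - (-16)*12 = 11497 - 1*(-192) = 11497 + 192 = 11689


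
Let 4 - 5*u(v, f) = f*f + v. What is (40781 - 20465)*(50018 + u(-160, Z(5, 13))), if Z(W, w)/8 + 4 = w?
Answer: 995768424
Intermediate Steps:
Z(W, w) = -32 + 8*w
u(v, f) = ⅘ - v/5 - f²/5 (u(v, f) = ⅘ - (f*f + v)/5 = ⅘ - (f² + v)/5 = ⅘ - (v + f²)/5 = ⅘ + (-v/5 - f²/5) = ⅘ - v/5 - f²/5)
(40781 - 20465)*(50018 + u(-160, Z(5, 13))) = (40781 - 20465)*(50018 + (⅘ - ⅕*(-160) - (-32 + 8*13)²/5)) = 20316*(50018 + (⅘ + 32 - (-32 + 104)²/5)) = 20316*(50018 + (⅘ + 32 - ⅕*72²)) = 20316*(50018 + (⅘ + 32 - ⅕*5184)) = 20316*(50018 + (⅘ + 32 - 5184/5)) = 20316*(50018 - 1004) = 20316*49014 = 995768424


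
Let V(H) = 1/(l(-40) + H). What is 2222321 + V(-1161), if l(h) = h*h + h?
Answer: 886706080/399 ≈ 2.2223e+6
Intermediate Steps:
l(h) = h + h**2 (l(h) = h**2 + h = h + h**2)
V(H) = 1/(1560 + H) (V(H) = 1/(-40*(1 - 40) + H) = 1/(-40*(-39) + H) = 1/(1560 + H))
2222321 + V(-1161) = 2222321 + 1/(1560 - 1161) = 2222321 + 1/399 = 886706080/399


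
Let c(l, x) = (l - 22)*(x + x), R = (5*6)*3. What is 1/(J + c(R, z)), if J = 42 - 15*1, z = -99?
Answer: -1/13437 ≈ -7.4421e-5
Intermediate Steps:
R = 90 (R = 30*3 = 90)
c(l, x) = 2*x*(-22 + l) (c(l, x) = (-22 + l)*(2*x) = 2*x*(-22 + l))
J = 27 (J = 42 - 15 = 27)
1/(J + c(R, z)) = 1/(27 + 2*(-99)*(-22 + 90)) = 1/(27 + 2*(-99)*68) = 1/(27 - 13464) = 1/(-13437) = -1/13437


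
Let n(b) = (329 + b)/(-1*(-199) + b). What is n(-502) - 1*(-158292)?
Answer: 47962649/303 ≈ 1.5829e+5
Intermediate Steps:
n(b) = (329 + b)/(199 + b)
n(-502) - 1*(-158292) = (329 - 502)/(199 - 502) - 1*(-158292) = -173/(-303) + 158292 = -1/303*(-173) + 158292 = 173/303 + 158292 = 47962649/303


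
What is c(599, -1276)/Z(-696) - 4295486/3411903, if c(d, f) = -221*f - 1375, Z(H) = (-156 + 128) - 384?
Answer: -959221371995/1405704036 ≈ -682.38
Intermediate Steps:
Z(H) = -412 (Z(H) = -28 - 384 = -412)
c(d, f) = -1375 - 221*f
c(599, -1276)/Z(-696) - 4295486/3411903 = (-1375 - 221*(-1276))/(-412) - 4295486/3411903 = (-1375 + 281996)*(-1/412) - 4295486*1/3411903 = 280621*(-1/412) - 4295486/3411903 = -280621/412 - 4295486/3411903 = -959221371995/1405704036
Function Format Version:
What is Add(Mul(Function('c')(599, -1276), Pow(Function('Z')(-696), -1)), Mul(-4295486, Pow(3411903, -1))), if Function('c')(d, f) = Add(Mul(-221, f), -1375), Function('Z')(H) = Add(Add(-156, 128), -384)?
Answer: Rational(-959221371995, 1405704036) ≈ -682.38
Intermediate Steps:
Function('Z')(H) = -412 (Function('Z')(H) = Add(-28, -384) = -412)
Function('c')(d, f) = Add(-1375, Mul(-221, f))
Add(Mul(Function('c')(599, -1276), Pow(Function('Z')(-696), -1)), Mul(-4295486, Pow(3411903, -1))) = Add(Mul(Add(-1375, Mul(-221, -1276)), Pow(-412, -1)), Mul(-4295486, Pow(3411903, -1))) = Add(Mul(Add(-1375, 281996), Rational(-1, 412)), Mul(-4295486, Rational(1, 3411903))) = Add(Mul(280621, Rational(-1, 412)), Rational(-4295486, 3411903)) = Add(Rational(-280621, 412), Rational(-4295486, 3411903)) = Rational(-959221371995, 1405704036)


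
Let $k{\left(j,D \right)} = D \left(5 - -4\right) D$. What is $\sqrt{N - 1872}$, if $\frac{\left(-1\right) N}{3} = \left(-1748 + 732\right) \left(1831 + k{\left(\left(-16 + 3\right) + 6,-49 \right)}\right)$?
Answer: $4 \sqrt{4465203} \approx 8452.4$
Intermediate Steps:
$k{\left(j,D \right)} = 9 D^{2}$ ($k{\left(j,D \right)} = D \left(5 + 4\right) D = D 9 D = 9 D D = 9 D^{2}$)
$N = 71445120$ ($N = - 3 \left(-1748 + 732\right) \left(1831 + 9 \left(-49\right)^{2}\right) = - 3 \left(- 1016 \left(1831 + 9 \cdot 2401\right)\right) = - 3 \left(- 1016 \left(1831 + 21609\right)\right) = - 3 \left(\left(-1016\right) 23440\right) = \left(-3\right) \left(-23815040\right) = 71445120$)
$\sqrt{N - 1872} = \sqrt{71445120 - 1872} = \sqrt{71443248} = 4 \sqrt{4465203}$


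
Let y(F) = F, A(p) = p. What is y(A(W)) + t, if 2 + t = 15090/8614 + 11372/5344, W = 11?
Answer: 74112289/5754152 ≈ 12.880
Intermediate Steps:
t = 10816617/5754152 (t = -2 + (15090/8614 + 11372/5344) = -2 + (15090*(1/8614) + 11372*(1/5344)) = -2 + (7545/4307 + 2843/1336) = -2 + 22324921/5754152 = 10816617/5754152 ≈ 1.8798)
y(A(W)) + t = 11 + 10816617/5754152 = 74112289/5754152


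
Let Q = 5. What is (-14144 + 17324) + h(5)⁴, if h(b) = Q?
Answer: 3805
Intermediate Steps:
h(b) = 5
(-14144 + 17324) + h(5)⁴ = (-14144 + 17324) + 5⁴ = 3180 + 625 = 3805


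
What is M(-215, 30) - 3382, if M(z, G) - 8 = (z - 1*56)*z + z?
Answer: 54676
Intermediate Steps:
M(z, G) = 8 + z + z*(-56 + z) (M(z, G) = 8 + ((z - 1*56)*z + z) = 8 + ((z - 56)*z + z) = 8 + ((-56 + z)*z + z) = 8 + (z*(-56 + z) + z) = 8 + (z + z*(-56 + z)) = 8 + z + z*(-56 + z))
M(-215, 30) - 3382 = (8 + (-215)² - 55*(-215)) - 3382 = (8 + 46225 + 11825) - 3382 = 58058 - 3382 = 54676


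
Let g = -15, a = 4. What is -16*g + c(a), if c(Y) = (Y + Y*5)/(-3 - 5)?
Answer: 237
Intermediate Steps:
c(Y) = -3*Y/4 (c(Y) = (Y + 5*Y)/(-8) = (6*Y)*(-⅛) = -3*Y/4)
-16*g + c(a) = -16*(-15) - ¾*4 = 240 - 3 = 237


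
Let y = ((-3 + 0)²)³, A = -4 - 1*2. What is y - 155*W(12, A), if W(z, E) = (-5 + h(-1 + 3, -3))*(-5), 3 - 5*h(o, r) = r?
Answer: -2216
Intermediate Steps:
h(o, r) = ⅗ - r/5
A = -6 (A = -4 - 2 = -6)
W(z, E) = 19 (W(z, E) = (-5 + (⅗ - ⅕*(-3)))*(-5) = (-5 + (⅗ + ⅗))*(-5) = (-5 + 6/5)*(-5) = -19/5*(-5) = 19)
y = 729 (y = ((-3)²)³ = 9³ = 729)
y - 155*W(12, A) = 729 - 155*19 = 729 - 2945 = -2216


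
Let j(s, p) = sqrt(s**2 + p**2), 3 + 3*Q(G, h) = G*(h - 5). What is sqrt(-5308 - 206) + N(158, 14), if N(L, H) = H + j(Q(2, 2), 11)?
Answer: 14 + sqrt(130) + I*sqrt(5514) ≈ 25.402 + 74.256*I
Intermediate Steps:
Q(G, h) = -1 + G*(-5 + h)/3 (Q(G, h) = -1 + (G*(h - 5))/3 = -1 + (G*(-5 + h))/3 = -1 + G*(-5 + h)/3)
j(s, p) = sqrt(p**2 + s**2)
N(L, H) = H + sqrt(130) (N(L, H) = H + sqrt(11**2 + (-1 - 5/3*2 + (1/3)*2*2)**2) = H + sqrt(121 + (-1 - 10/3 + 4/3)**2) = H + sqrt(121 + (-3)**2) = H + sqrt(121 + 9) = H + sqrt(130))
sqrt(-5308 - 206) + N(158, 14) = sqrt(-5308 - 206) + (14 + sqrt(130)) = sqrt(-5514) + (14 + sqrt(130)) = I*sqrt(5514) + (14 + sqrt(130)) = 14 + sqrt(130) + I*sqrt(5514)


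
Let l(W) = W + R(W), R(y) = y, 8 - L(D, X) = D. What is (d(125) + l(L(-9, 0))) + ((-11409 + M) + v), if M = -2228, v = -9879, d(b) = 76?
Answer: -23406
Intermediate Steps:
L(D, X) = 8 - D
l(W) = 2*W (l(W) = W + W = 2*W)
(d(125) + l(L(-9, 0))) + ((-11409 + M) + v) = (76 + 2*(8 - 1*(-9))) + ((-11409 - 2228) - 9879) = (76 + 2*(8 + 9)) + (-13637 - 9879) = (76 + 2*17) - 23516 = (76 + 34) - 23516 = 110 - 23516 = -23406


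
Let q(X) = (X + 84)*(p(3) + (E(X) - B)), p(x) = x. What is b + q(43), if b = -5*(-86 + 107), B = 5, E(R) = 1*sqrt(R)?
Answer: -359 + 127*sqrt(43) ≈ 473.79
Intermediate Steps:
E(R) = sqrt(R)
b = -105 (b = -5*21 = -105)
q(X) = (-2 + sqrt(X))*(84 + X) (q(X) = (X + 84)*(3 + (sqrt(X) - 1*5)) = (84 + X)*(3 + (sqrt(X) - 5)) = (84 + X)*(3 + (-5 + sqrt(X))) = (84 + X)*(-2 + sqrt(X)) = (-2 + sqrt(X))*(84 + X))
b + q(43) = -105 + (-168 + 43**(3/2) - 2*43 + 84*sqrt(43)) = -105 + (-168 + 43*sqrt(43) - 86 + 84*sqrt(43)) = -105 + (-254 + 127*sqrt(43)) = -359 + 127*sqrt(43)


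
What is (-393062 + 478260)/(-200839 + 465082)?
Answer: 85198/264243 ≈ 0.32242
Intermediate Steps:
(-393062 + 478260)/(-200839 + 465082) = 85198/264243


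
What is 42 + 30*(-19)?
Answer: -528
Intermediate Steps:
42 + 30*(-19) = 42 - 570 = -528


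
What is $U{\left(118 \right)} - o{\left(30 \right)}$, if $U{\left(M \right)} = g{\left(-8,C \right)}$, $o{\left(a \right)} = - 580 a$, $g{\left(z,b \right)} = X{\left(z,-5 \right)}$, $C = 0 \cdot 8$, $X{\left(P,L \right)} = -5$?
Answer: $17395$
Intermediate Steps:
$C = 0$
$g{\left(z,b \right)} = -5$
$U{\left(M \right)} = -5$
$U{\left(118 \right)} - o{\left(30 \right)} = -5 - \left(-580\right) 30 = -5 - -17400 = -5 + 17400 = 17395$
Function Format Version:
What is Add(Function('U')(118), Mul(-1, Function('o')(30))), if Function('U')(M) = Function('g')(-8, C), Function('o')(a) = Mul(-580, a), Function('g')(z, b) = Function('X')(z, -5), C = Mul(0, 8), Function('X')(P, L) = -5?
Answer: 17395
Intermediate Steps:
C = 0
Function('g')(z, b) = -5
Function('U')(M) = -5
Add(Function('U')(118), Mul(-1, Function('o')(30))) = Add(-5, Mul(-1, Mul(-580, 30))) = Add(-5, Mul(-1, -17400)) = Add(-5, 17400) = 17395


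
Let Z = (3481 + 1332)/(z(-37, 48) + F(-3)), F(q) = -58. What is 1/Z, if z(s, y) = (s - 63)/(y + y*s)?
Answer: -25031/2079216 ≈ -0.012039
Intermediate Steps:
z(s, y) = (-63 + s)/(y + s*y)
Z = -2079216/25031 (Z = (3481 + 1332)/((-63 - 37)/(48*(1 - 37)) - 58) = 4813/((1/48)*(-100)/(-36) - 58) = 4813/((1/48)*(-1/36)*(-100) - 58) = 4813/(25/432 - 58) = 4813/(-25031/432) = 4813*(-432/25031) = -2079216/25031 ≈ -83.066)
1/Z = 1/(-2079216/25031) = -25031/2079216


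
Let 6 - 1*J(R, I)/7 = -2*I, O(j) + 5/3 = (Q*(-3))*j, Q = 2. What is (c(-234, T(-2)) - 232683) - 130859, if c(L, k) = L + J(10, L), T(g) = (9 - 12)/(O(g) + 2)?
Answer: -367010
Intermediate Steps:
O(j) = -5/3 - 6*j (O(j) = -5/3 + (2*(-3))*j = -5/3 - 6*j)
J(R, I) = 42 + 14*I (J(R, I) = 42 - (-14)*I = 42 + 14*I)
T(g) = -3/(1/3 - 6*g) (T(g) = (9 - 12)/((-5/3 - 6*g) + 2) = -3/(1/3 - 6*g))
c(L, k) = 42 + 15*L (c(L, k) = L + (42 + 14*L) = 42 + 15*L)
(c(-234, T(-2)) - 232683) - 130859 = ((42 + 15*(-234)) - 232683) - 130859 = ((42 - 3510) - 232683) - 130859 = (-3468 - 232683) - 130859 = -236151 - 130859 = -367010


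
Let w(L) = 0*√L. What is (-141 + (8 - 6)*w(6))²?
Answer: 19881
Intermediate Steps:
w(L) = 0
(-141 + (8 - 6)*w(6))² = (-141 + (8 - 6)*0)² = (-141 + 2*0)² = (-141 + 0)² = (-141)² = 19881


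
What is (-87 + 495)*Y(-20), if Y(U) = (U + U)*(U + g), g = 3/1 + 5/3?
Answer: 250240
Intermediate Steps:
g = 14/3 (g = 3*1 + 5*(⅓) = 3 + 5/3 = 14/3 ≈ 4.6667)
Y(U) = 2*U*(14/3 + U) (Y(U) = (U + U)*(U + 14/3) = (2*U)*(14/3 + U) = 2*U*(14/3 + U))
(-87 + 495)*Y(-20) = (-87 + 495)*((⅔)*(-20)*(14 + 3*(-20))) = 408*((⅔)*(-20)*(14 - 60)) = 408*((⅔)*(-20)*(-46)) = 408*(1840/3) = 250240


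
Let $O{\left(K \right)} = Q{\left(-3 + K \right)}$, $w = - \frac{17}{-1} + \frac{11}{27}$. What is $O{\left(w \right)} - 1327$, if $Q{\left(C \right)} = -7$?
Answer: $-1334$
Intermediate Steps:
$w = \frac{470}{27}$ ($w = \left(-17\right) \left(-1\right) + 11 \cdot \frac{1}{27} = 17 + \frac{11}{27} = \frac{470}{27} \approx 17.407$)
$O{\left(K \right)} = -7$
$O{\left(w \right)} - 1327 = -7 - 1327 = -1334$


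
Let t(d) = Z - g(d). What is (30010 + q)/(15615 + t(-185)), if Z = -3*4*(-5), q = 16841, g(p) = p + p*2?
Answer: 15617/5410 ≈ 2.8867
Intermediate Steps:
g(p) = 3*p (g(p) = p + 2*p = 3*p)
Z = 60 (Z = -12*(-5) = 60)
t(d) = 60 - 3*d
(30010 + q)/(15615 + t(-185)) = (30010 + 16841)/(15615 + (60 - 3*(-185))) = 46851/(15615 + (60 + 555)) = 46851/(15615 + 615) = 46851/16230 = 46851*(1/16230) = 15617/5410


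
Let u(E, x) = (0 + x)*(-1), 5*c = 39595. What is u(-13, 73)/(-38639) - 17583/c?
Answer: -678811450/305982241 ≈ -2.2185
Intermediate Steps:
c = 7919 (c = (1/5)*39595 = 7919)
u(E, x) = -x (u(E, x) = x*(-1) = -x)
u(-13, 73)/(-38639) - 17583/c = -1*73/(-38639) - 17583/7919 = -73*(-1/38639) - 17583*1/7919 = 73/38639 - 17583/7919 = -678811450/305982241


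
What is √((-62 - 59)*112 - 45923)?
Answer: 5*I*√2379 ≈ 243.88*I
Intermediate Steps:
√((-62 - 59)*112 - 45923) = √(-121*112 - 45923) = √(-13552 - 45923) = √(-59475) = 5*I*√2379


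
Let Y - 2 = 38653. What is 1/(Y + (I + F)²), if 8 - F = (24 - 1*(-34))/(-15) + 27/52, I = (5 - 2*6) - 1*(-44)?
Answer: 608400/24939821521 ≈ 2.4395e-5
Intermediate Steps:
I = 37 (I = (5 - 12) + 44 = -7 + 44 = 37)
F = 8851/780 (F = 8 - ((24 - 1*(-34))/(-15) + 27/52) = 8 - ((24 + 34)*(-1/15) + 27*(1/52)) = 8 - (58*(-1/15) + 27/52) = 8 - (-58/15 + 27/52) = 8 - 1*(-2611/780) = 8 + 2611/780 = 8851/780 ≈ 11.347)
Y = 38655 (Y = 2 + 38653 = 38655)
1/(Y + (I + F)²) = 1/(38655 + (37 + 8851/780)²) = 1/(38655 + (37711/780)²) = 1/(38655 + 1422119521/608400) = 1/(24939821521/608400) = 608400/24939821521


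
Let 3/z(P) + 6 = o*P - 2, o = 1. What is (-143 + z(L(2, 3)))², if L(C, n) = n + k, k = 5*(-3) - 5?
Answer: 12802084/625 ≈ 20483.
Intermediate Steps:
k = -20 (k = -15 - 5 = -20)
L(C, n) = -20 + n (L(C, n) = n - 20 = -20 + n)
z(P) = 3/(-8 + P) (z(P) = 3/(-6 + (1*P - 2)) = 3/(-6 + (P - 2)) = 3/(-6 + (-2 + P)) = 3/(-8 + P))
(-143 + z(L(2, 3)))² = (-143 + 3/(-8 + (-20 + 3)))² = (-143 + 3/(-8 - 17))² = (-143 + 3/(-25))² = (-143 + 3*(-1/25))² = (-143 - 3/25)² = (-3578/25)² = 12802084/625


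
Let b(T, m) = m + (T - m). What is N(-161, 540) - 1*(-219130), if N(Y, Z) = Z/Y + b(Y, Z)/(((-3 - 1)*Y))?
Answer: 141117399/644 ≈ 2.1913e+5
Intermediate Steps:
b(T, m) = T
N(Y, Z) = -¼ + Z/Y (N(Y, Z) = Z/Y + Y/(((-3 - 1)*Y)) = Z/Y + Y/((-4*Y)) = Z/Y + Y*(-1/(4*Y)) = Z/Y - ¼ = -¼ + Z/Y)
N(-161, 540) - 1*(-219130) = (540 - ¼*(-161))/(-161) - 1*(-219130) = -(540 + 161/4)/161 + 219130 = -1/161*2321/4 + 219130 = -2321/644 + 219130 = 141117399/644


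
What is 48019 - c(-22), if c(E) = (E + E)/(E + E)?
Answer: 48018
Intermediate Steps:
c(E) = 1 (c(E) = (2*E)/((2*E)) = (2*E)*(1/(2*E)) = 1)
48019 - c(-22) = 48019 - 1*1 = 48019 - 1 = 48018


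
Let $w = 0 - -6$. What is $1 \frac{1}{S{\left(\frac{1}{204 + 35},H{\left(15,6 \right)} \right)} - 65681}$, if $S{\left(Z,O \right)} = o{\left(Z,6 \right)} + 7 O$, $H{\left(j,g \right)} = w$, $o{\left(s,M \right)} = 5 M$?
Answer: $- \frac{1}{65609} \approx -1.5242 \cdot 10^{-5}$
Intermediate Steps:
$w = 6$ ($w = 0 + 6 = 6$)
$H{\left(j,g \right)} = 6$
$S{\left(Z,O \right)} = 30 + 7 O$ ($S{\left(Z,O \right)} = 5 \cdot 6 + 7 O = 30 + 7 O$)
$1 \frac{1}{S{\left(\frac{1}{204 + 35},H{\left(15,6 \right)} \right)} - 65681} = 1 \frac{1}{\left(30 + 7 \cdot 6\right) - 65681} = 1 \frac{1}{\left(30 + 42\right) - 65681} = 1 \frac{1}{72 - 65681} = 1 \frac{1}{-65609} = 1 \left(- \frac{1}{65609}\right) = - \frac{1}{65609}$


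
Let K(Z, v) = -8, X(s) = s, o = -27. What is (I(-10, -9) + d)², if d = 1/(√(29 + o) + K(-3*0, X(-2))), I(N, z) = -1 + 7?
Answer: 66249/1922 - 182*√2/961 ≈ 34.201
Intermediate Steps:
I(N, z) = 6
d = 1/(-8 + √2) (d = 1/(√(29 - 27) - 8) = 1/(√2 - 8) = 1/(-8 + √2) ≈ -0.15184)
(I(-10, -9) + d)² = (6 + (-4/31 - √2/62))² = (182/31 - √2/62)²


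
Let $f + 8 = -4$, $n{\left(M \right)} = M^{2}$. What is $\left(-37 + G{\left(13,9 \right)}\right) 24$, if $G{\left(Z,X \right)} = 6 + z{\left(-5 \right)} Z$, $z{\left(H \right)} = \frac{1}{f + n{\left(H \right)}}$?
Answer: $-720$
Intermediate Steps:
$f = -12$ ($f = -8 - 4 = -12$)
$z{\left(H \right)} = \frac{1}{-12 + H^{2}}$
$G{\left(Z,X \right)} = 6 + \frac{Z}{13}$ ($G{\left(Z,X \right)} = 6 + \frac{Z}{-12 + \left(-5\right)^{2}} = 6 + \frac{Z}{-12 + 25} = 6 + \frac{Z}{13}$)
$\left(-37 + G{\left(13,9 \right)}\right) 24 = \left(-37 + \left(6 + \frac{1}{13} \cdot 13\right)\right) 24 = \left(-37 + \left(6 + 1\right)\right) 24 = \left(-37 + 7\right) 24 = \left(-30\right) 24 = -720$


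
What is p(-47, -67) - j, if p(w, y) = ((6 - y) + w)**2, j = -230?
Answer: 906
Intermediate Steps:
p(w, y) = (6 + w - y)**2
p(-47, -67) - j = (6 - 47 - 1*(-67))**2 - 1*(-230) = (6 - 47 + 67)**2 + 230 = 26**2 + 230 = 676 + 230 = 906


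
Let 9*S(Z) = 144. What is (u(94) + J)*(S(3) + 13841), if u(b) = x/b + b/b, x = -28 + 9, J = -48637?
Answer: -63351474171/94 ≈ -6.7395e+8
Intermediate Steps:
x = -19
u(b) = 1 - 19/b (u(b) = -19/b + b/b = -19/b + 1 = 1 - 19/b)
S(Z) = 16 (S(Z) = (⅑)*144 = 16)
(u(94) + J)*(S(3) + 13841) = ((-19 + 94)/94 - 48637)*(16 + 13841) = ((1/94)*75 - 48637)*13857 = (75/94 - 48637)*13857 = -4571803/94*13857 = -63351474171/94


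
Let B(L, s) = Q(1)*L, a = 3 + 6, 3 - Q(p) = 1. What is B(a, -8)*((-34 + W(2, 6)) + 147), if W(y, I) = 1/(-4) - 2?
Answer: 3987/2 ≈ 1993.5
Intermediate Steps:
Q(p) = 2 (Q(p) = 3 - 1*1 = 3 - 1 = 2)
a = 9
B(L, s) = 2*L
W(y, I) = -9/4 (W(y, I) = -¼ - 2 = -9/4)
B(a, -8)*((-34 + W(2, 6)) + 147) = (2*9)*((-34 - 9/4) + 147) = 18*(-145/4 + 147) = 18*(443/4) = 3987/2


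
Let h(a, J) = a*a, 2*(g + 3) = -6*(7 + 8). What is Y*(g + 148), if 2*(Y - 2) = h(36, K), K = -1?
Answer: 65000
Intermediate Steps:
g = -48 (g = -3 + (-6*(7 + 8))/2 = -3 + (-6*15)/2 = -3 + (½)*(-90) = -3 - 45 = -48)
h(a, J) = a²
Y = 650 (Y = 2 + (½)*36² = 2 + (½)*1296 = 2 + 648 = 650)
Y*(g + 148) = 650*(-48 + 148) = 650*100 = 65000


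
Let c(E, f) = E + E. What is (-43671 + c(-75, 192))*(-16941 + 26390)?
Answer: -414064629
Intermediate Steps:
c(E, f) = 2*E
(-43671 + c(-75, 192))*(-16941 + 26390) = (-43671 + 2*(-75))*(-16941 + 26390) = (-43671 - 150)*9449 = -43821*9449 = -414064629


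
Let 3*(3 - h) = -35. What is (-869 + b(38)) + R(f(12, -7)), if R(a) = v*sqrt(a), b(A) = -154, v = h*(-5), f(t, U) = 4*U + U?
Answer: -1023 - 220*I*sqrt(35)/3 ≈ -1023.0 - 433.85*I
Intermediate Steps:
f(t, U) = 5*U
h = 44/3 (h = 3 - 1/3*(-35) = 3 + 35/3 = 44/3 ≈ 14.667)
v = -220/3 (v = (44/3)*(-5) = -220/3 ≈ -73.333)
R(a) = -220*sqrt(a)/3
(-869 + b(38)) + R(f(12, -7)) = (-869 - 154) - 220*I*sqrt(35)/3 = -1023 - 220*I*sqrt(35)/3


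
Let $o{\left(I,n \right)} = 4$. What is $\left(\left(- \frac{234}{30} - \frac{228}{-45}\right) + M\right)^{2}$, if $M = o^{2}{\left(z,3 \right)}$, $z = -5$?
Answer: $\frac{39601}{225} \approx 176.0$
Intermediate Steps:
$M = 16$ ($M = 4^{2} = 16$)
$\left(\left(- \frac{234}{30} - \frac{228}{-45}\right) + M\right)^{2} = \left(\left(- \frac{234}{30} - \frac{228}{-45}\right) + 16\right)^{2} = \left(\left(\left(-234\right) \frac{1}{30} - - \frac{76}{15}\right) + 16\right)^{2} = \left(\left(- \frac{39}{5} + \frac{76}{15}\right) + 16\right)^{2} = \left(- \frac{41}{15} + 16\right)^{2} = \left(\frac{199}{15}\right)^{2} = \frac{39601}{225}$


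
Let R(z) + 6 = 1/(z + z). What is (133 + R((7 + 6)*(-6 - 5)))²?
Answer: 1319215041/81796 ≈ 16128.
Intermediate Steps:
R(z) = -6 + 1/(2*z) (R(z) = -6 + 1/(z + z) = -6 + 1/(2*z))
(133 + R((7 + 6)*(-6 - 5)))² = (133 + (-6 + 1/(2*(((7 + 6)*(-6 - 5))))))² = (133 + (-6 + 1/(2*((13*(-11))))))² = (133 + (-6 + (½)/(-143)))² = (133 + (-6 + (½)*(-1/143)))² = (133 + (-6 - 1/286))² = (133 - 1717/286)² = (36321/286)² = 1319215041/81796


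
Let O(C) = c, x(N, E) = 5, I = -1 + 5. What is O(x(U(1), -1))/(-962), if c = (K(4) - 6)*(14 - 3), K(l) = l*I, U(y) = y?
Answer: -55/481 ≈ -0.11435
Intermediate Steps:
I = 4
K(l) = 4*l (K(l) = l*4 = 4*l)
c = 110 (c = (4*4 - 6)*(14 - 3) = (16 - 6)*11 = 10*11 = 110)
O(C) = 110
O(x(U(1), -1))/(-962) = 110/(-962) = 110*(-1/962) = -55/481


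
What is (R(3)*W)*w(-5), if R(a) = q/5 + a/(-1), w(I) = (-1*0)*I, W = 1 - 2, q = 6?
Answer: 0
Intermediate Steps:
W = -1
w(I) = 0 (w(I) = 0*I = 0)
R(a) = 6/5 - a (R(a) = 6/5 + a/(-1) = 6*(1/5) + a*(-1) = 6/5 - a)
(R(3)*W)*w(-5) = ((6/5 - 1*3)*(-1))*0 = ((6/5 - 3)*(-1))*0 = -9/5*(-1)*0 = (9/5)*0 = 0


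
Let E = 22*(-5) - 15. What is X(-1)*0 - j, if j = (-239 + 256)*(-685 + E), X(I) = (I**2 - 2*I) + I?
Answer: 13770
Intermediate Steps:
X(I) = I**2 - I
E = -125 (E = -110 - 15 = -125)
j = -13770 (j = (-239 + 256)*(-685 - 125) = 17*(-810) = -13770)
X(-1)*0 - j = -(-1 - 1)*0 - 1*(-13770) = -1*(-2)*0 + 13770 = 2*0 + 13770 = 0 + 13770 = 13770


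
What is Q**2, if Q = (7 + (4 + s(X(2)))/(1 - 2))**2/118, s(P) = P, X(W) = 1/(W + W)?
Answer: 14641/3564544 ≈ 0.0041074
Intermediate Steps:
X(W) = 1/(2*W)
Q = 121/1888 (Q = (7 + (4 + (1/2)/2)/(1 - 2))**2/118 = (7 + (4 + (1/2)*(1/2))/(-1))**2*(1/118) = (7 + (4 + 1/4)*(-1))**2*(1/118) = (7 + (17/4)*(-1))**2*(1/118) = (7 - 17/4)**2*(1/118) = (11/4)**2*(1/118) = (121/16)*(1/118) = 121/1888 ≈ 0.064089)
Q**2 = (121/1888)**2 = 14641/3564544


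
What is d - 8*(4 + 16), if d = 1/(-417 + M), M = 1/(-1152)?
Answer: -76862752/480385 ≈ -160.00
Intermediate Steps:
M = -1/1152 ≈ -0.00086806
d = -1152/480385 (d = 1/(-417 - 1/1152) = 1/(-480385/1152) = -1152/480385 ≈ -0.0023981)
d - 8*(4 + 16) = -1152/480385 - 8*(4 + 16) = -1152/480385 - 8*20 = -1152/480385 - 160 = -76862752/480385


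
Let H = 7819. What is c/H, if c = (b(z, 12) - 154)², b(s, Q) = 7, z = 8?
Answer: 3087/1117 ≈ 2.7637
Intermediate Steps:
c = 21609 (c = (7 - 154)² = (-147)² = 21609)
c/H = 21609/7819 = 21609*(1/7819) = 3087/1117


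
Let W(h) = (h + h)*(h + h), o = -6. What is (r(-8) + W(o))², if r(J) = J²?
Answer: 43264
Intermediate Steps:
W(h) = 4*h² (W(h) = (2*h)*(2*h) = 4*h²)
(r(-8) + W(o))² = ((-8)² + 4*(-6)²)² = (64 + 4*36)² = (64 + 144)² = 208² = 43264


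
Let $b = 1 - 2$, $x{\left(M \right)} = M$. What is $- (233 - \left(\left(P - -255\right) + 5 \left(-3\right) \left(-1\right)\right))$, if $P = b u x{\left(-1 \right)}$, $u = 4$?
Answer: $41$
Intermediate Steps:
$b = -1$ ($b = 1 - 2 = -1$)
$P = 4$ ($P = \left(-1\right) 4 \left(-1\right) = \left(-4\right) \left(-1\right) = 4$)
$- (233 - \left(\left(P - -255\right) + 5 \left(-3\right) \left(-1\right)\right)) = - (233 - \left(\left(4 - -255\right) + 5 \left(-3\right) \left(-1\right)\right)) = - (233 - \left(\left(4 + 255\right) - -15\right)) = - (233 - \left(259 + 15\right)) = - (233 - 274) = \left(-1\right) \left(-41\right) = 41$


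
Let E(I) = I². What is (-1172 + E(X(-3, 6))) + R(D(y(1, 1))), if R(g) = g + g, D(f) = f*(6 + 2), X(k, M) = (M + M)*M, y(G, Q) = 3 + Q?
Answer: 4076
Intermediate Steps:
X(k, M) = 2*M² (X(k, M) = (2*M)*M = 2*M²)
D(f) = 8*f (D(f) = f*8 = 8*f)
R(g) = 2*g
(-1172 + E(X(-3, 6))) + R(D(y(1, 1))) = (-1172 + (2*6²)²) + 2*(8*(3 + 1)) = (-1172 + (2*36)²) + 2*(8*4) = (-1172 + 72²) + 2*32 = (-1172 + 5184) + 64 = 4012 + 64 = 4076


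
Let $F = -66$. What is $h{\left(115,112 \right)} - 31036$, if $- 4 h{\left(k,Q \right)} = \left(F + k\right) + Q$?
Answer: $- \frac{124305}{4} \approx -31076.0$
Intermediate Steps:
$h{\left(k,Q \right)} = \frac{33}{2} - \frac{Q}{4} - \frac{k}{4}$ ($h{\left(k,Q \right)} = - \frac{\left(-66 + k\right) + Q}{4} = - \frac{-66 + Q + k}{4} = \frac{33}{2} - \frac{Q}{4} - \frac{k}{4}$)
$h{\left(115,112 \right)} - 31036 = \left(\frac{33}{2} - 28 - \frac{115}{4}\right) - 31036 = - \frac{161}{4} - 31036 = - \frac{124305}{4}$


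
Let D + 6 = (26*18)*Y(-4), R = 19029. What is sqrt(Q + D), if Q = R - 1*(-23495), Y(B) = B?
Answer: sqrt(40646) ≈ 201.61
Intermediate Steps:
Q = 42524 (Q = 19029 - 1*(-23495) = 19029 + 23495 = 42524)
D = -1878 (D = -6 + (26*18)*(-4) = -6 + 468*(-4) = -6 - 1872 = -1878)
sqrt(Q + D) = sqrt(42524 - 1878) = sqrt(40646)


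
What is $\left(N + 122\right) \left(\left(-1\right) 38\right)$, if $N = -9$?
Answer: $-4294$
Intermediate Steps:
$\left(N + 122\right) \left(\left(-1\right) 38\right) = \left(-9 + 122\right) \left(\left(-1\right) 38\right) = 113 \left(-38\right) = -4294$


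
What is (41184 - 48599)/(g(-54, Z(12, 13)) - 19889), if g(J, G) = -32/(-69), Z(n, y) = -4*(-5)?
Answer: 511635/1372309 ≈ 0.37283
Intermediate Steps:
Z(n, y) = 20
g(J, G) = 32/69 (g(J, G) = -32*(-1/69) = 32/69)
(41184 - 48599)/(g(-54, Z(12, 13)) - 19889) = (41184 - 48599)/(32/69 - 19889) = -7415/(-1372309/69) = -7415*(-69/1372309) = 511635/1372309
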